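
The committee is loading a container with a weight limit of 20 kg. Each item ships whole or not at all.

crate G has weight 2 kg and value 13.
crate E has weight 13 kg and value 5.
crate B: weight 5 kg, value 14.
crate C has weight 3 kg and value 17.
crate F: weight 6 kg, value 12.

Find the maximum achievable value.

Take crate G, crate B, crate C, and crate F: weight 2 + 5 + 3 + 6 = 16 ≤ 20, value 13 + 14 + 17 + 12 = 56.
No other feasible combination does better.

56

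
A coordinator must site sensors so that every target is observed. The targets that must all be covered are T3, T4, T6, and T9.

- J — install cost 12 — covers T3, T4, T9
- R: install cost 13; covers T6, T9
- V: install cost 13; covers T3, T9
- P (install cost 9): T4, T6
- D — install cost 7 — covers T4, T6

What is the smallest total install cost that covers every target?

19

Choose J and D: together they cover T3, T4, T6, T9 — every target.
Total install cost: 12 + 7 = 19.
No cover costs less than 19.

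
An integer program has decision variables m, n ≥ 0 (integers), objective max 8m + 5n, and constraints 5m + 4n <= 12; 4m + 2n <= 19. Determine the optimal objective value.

The continuous relaxation peaks at (2.4, 0) with value 19.20; rounding to a feasible lattice point costs some objective.
(m,n)=(2,0): 5·2+4·0=10≤12, 4·2+2·0=8≤19, objective 16.
(m,n)=(1,1): 5·1+4·1=9≤12, 4·1+2·1=6≤19, objective 13.
(m,n)=(1,0): 5·1+4·0=5≤12, 4·1+2·0=4≤19, objective 8.
The best lattice point is (2,0), giving 16.

16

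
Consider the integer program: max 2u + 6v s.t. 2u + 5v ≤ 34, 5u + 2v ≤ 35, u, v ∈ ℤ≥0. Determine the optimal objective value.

The continuous relaxation peaks at (0, 6.8) with value 40.80; rounding to a feasible lattice point costs some objective.
(u,v)=(2,6): 2·2+5·6=34≤34, 5·2+2·6=22≤35, objective 40.
(u,v)=(1,6): 2·1+5·6=32≤34, 5·1+2·6=17≤35, objective 38.
(u,v)=(0,6): 2·0+5·6=30≤34, 5·0+2·6=12≤35, objective 36.
No feasible integer point exceeds 40.

40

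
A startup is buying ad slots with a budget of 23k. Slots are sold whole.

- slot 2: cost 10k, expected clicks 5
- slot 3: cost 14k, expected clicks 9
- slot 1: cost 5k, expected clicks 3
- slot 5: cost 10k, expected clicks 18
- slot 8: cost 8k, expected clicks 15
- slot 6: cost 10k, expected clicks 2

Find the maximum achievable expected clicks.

36

Allowing fractional choices, the relaxed optimum would be about 36.2, but ad slots are indivisible.
slot 5 + slot 8: cost 10 + 8 = 18 ≤ 23, expected clicks 18 + 15 = 33.
slot 1 + slot 5 + slot 8: cost 5 + 10 + 8 = 23 ≤ 23, expected clicks 3 + 18 + 15 = 36.
Best is slot 1, slot 5, and slot 8 with total expected clicks 36.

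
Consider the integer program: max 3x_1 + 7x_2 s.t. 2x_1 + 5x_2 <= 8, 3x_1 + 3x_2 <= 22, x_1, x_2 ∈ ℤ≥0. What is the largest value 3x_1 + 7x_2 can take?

12

(x_1,x_2)=(4,0): 2·4+5·0=8≤8, 3·4+3·0=12≤22, objective 12.
(x_1,x_2)=(3,0): 2·3+5·0=6≤8, 3·3+3·0=9≤22, objective 9.
No feasible integer point exceeds 12.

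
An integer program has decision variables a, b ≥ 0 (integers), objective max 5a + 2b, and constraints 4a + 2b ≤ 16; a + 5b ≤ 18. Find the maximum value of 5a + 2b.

20

(a,b)=(4,0) is feasible, giving 20.
(a,b)=(3,1) is feasible, giving 17.
(a,b)=(3,0) is feasible, giving 15.
Maximum is 20 at (a,b)=(4,0).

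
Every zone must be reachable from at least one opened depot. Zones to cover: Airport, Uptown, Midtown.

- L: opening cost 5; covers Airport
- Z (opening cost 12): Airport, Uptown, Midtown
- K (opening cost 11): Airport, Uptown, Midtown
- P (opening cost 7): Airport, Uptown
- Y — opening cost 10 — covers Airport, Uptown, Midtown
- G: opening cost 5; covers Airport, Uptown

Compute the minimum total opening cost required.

This is a weighted set-cover instance.
The greedy cost-per-new-zone heuristic would pick G and Y for 15, but a cheaper cover exists.
Y alone covers Airport, Uptown, Midtown — every zone.
Total opening cost: 10.
No cover costs less than 10.

10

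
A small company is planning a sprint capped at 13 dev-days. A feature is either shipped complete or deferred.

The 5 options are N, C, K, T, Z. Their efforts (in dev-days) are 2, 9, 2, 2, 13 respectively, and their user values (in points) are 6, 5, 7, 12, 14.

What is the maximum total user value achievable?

Treat it as a binary knapsack problem.
N + C + T: effort 2 + 9 + 2 = 13 ≤ 13, user value 6 + 5 + 12 = 23.
C + K + T: effort 9 + 2 + 2 = 13 ≤ 13, user value 5 + 7 + 12 = 24.
N + K + T: effort 2 + 2 + 2 = 6 ≤ 13, user value 6 + 7 + 12 = 25.
Best is N, K, and T with total user value 25.

25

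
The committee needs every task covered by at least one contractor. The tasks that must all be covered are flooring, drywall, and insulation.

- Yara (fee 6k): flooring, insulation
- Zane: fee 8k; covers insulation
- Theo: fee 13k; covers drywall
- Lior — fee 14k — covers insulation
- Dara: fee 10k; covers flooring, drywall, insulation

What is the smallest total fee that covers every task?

The greedy cost-per-new-task heuristic would pick Yara and Dara for 16, but a cheaper cover exists.
Dara alone covers flooring, drywall, insulation — every task.
Total fee: 10.
No cover costs less than 10.

10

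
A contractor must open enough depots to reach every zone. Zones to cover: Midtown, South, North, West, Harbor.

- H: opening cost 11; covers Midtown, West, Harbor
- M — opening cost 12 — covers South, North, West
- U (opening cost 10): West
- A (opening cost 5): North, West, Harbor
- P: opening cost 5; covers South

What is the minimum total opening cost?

This is a weighted set-cover instance.
Choose H, A, and P: together they cover Midtown, South, North, West, Harbor — every zone.
Total opening cost: 11 + 5 + 5 = 21.
No cover costs less than 21.

21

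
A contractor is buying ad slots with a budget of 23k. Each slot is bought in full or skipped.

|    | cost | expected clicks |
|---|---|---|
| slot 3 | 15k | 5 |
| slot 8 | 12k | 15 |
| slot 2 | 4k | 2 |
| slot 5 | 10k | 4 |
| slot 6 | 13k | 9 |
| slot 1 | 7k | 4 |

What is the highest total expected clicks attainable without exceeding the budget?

Treat it as a binary knapsack problem.
Take slot 8, slot 2, and slot 1: cost 12 + 4 + 7 = 23 ≤ 23, expected clicks 15 + 2 + 4 = 21.
No other feasible combination does better.

21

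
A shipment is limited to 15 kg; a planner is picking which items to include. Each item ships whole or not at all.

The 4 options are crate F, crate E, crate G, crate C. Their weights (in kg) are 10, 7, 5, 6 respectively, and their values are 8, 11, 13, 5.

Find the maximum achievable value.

Take crate E and crate G: weight 7 + 5 = 12 ≤ 15, value 11 + 13 = 24.
No other feasible combination does better.

24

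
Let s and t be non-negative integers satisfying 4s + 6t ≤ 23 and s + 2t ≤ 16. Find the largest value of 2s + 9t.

29

Relaxing integrality, the LP optimum is 34.50 at (s,t) = (0, 3.83), which is not an integer point.
(s,t)=(1,3): 4·1+6·3=22≤23, 1·1+2·3=7≤16, objective 29.
(s,t)=(0,3): 4·0+6·3=18≤23, 1·0+2·3=6≤16, objective 27.
(s,t)=(2,2): 4·2+6·2=20≤23, 1·2+2·2=6≤16, objective 22.
No feasible integer point exceeds 29.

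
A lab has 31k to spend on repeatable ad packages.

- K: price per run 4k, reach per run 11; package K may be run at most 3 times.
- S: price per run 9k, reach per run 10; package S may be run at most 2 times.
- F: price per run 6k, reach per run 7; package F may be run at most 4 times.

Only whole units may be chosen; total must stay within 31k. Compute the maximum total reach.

54

3×K and 2×S: price 30 ≤ 31, reach 3·11 + 2·10 = 53.
3×K and 3×F: price 30 ≤ 31, reach 3·11 + 3·7 = 54.
Best is 54.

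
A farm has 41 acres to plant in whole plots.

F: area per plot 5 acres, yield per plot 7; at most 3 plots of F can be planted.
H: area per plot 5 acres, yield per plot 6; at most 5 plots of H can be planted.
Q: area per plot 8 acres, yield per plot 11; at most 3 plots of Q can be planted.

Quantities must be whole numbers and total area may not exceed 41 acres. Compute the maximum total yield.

This is a bounded integer knapsack.
3×F, 2×H, and 2×Q: area 41 ≤ 41, yield 3·7 + 2·6 + 2·11 = 55.
2×F, 3×H, and 2×Q: area 41 ≤ 41, yield 2·7 + 3·6 + 2·11 = 54.
Best is 55.

55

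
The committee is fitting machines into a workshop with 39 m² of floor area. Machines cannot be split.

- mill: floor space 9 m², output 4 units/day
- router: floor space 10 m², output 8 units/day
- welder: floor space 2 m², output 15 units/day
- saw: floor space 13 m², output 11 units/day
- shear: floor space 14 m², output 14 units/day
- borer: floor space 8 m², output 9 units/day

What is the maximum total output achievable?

Allowing fractional choices, the relaxed optimum would be about 50.6, but machines are indivisible.
welder + saw + shear + borer: floor space 2 + 13 + 14 + 8 = 37 ≤ 39, output 15 + 11 + 14 + 9 = 49.
router + welder + saw + shear: floor space 10 + 2 + 13 + 14 = 39 ≤ 39, output 8 + 15 + 11 + 14 = 48.
Best is welder, saw, shear, and borer with total output 49.

49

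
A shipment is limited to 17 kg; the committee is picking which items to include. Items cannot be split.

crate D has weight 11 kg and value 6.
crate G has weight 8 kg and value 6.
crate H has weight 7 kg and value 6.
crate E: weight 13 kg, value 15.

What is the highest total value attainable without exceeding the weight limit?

15

Allowing fractional choices, the relaxed optimum would be about 18.4, but items are indivisible.
crate E: weight 13 ≤ 17, value 15.
crate G + crate H: weight 8 + 7 = 15 ≤ 17, value 6 + 6 = 12.
Best is crate E with total value 15.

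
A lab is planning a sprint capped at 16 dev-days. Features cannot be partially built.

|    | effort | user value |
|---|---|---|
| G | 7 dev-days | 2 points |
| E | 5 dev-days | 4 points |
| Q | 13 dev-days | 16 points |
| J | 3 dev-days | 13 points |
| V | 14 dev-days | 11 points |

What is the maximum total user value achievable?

29

This is an integer program with binary decision variables.
Q + J: effort 13 + 3 = 16 ≤ 16, user value 16 + 13 = 29.
G + E + J: effort 7 + 5 + 3 = 15 ≤ 16, user value 2 + 4 + 13 = 19.
E + J: effort 5 + 3 = 8 ≤ 16, user value 4 + 13 = 17.
Best is Q and J with total user value 29.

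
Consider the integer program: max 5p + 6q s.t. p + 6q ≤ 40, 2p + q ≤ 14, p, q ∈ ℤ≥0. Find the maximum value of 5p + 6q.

(p,q)=(4,6): 1·4+6·6=40≤40, 2·4+1·6=14≤14, objective 56.
(p,q)=(3,6): 1·3+6·6=39≤40, 2·3+1·6=12≤14, objective 51.
(p,q)=(4,5): 1·4+6·5=34≤40, 2·4+1·5=13≤14, objective 50.
(p,q)=(3,5): 1·3+6·5=33≤40, 2·3+1·5=11≤14, objective 45.
The best lattice point is (4,6), giving 56.

56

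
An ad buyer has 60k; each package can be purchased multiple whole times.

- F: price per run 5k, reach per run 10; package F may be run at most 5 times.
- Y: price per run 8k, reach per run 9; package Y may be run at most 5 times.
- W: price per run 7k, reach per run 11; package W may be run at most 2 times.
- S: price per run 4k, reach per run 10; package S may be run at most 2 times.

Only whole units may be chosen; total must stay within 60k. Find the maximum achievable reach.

This is a bounded integer knapsack.
Take 5×F, 1×Y, 2×W, and 2×S: price 55 ≤ 60, reach 5·10 + 1·9 + 2·11 + 2·10 = 101.
S has the best ratio (10/4) and is taken to its limit of 2; remaining capacity is filled optimally with the others.

101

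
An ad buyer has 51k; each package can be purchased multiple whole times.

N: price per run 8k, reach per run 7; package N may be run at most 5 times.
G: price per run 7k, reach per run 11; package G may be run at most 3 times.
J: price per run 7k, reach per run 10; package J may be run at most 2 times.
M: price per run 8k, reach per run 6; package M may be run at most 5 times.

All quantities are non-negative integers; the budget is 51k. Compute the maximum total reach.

67

This is a bounded integer knapsack.
1×N, 3×G, 2×J, and 1×M: price 51 ≤ 51, reach 1·7 + 3·11 + 2·10 + 1·6 = 66.
2×N, 3×G, and 2×J: price 51 ≤ 51, reach 2·7 + 3·11 + 2·10 = 67.
Best is 67.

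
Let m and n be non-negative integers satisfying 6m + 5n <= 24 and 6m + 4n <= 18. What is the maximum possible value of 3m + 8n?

(m,n)=(0,4): 6·0+5·4=20≤24, 6·0+4·4=16≤18, objective 32.
(m,n)=(1,3): 6·1+5·3=21≤24, 6·1+4·3=18≤18, objective 27.
(m,n)=(0,3): 6·0+5·3=15≤24, 6·0+4·3=12≤18, objective 24.
The best lattice point is (0,4), giving 32.

32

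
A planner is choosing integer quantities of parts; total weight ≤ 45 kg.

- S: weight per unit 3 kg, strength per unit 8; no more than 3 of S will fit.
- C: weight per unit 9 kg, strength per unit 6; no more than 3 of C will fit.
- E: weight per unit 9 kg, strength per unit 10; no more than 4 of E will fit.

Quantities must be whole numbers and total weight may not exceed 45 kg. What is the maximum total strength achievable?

64

3×S, 1×C, and 3×E: weight 45 ≤ 45, strength 3·8 + 1·6 + 3·10 = 60.
3×S and 4×E: weight 45 ≤ 45, strength 3·8 + 4·10 = 64.
Best is 64.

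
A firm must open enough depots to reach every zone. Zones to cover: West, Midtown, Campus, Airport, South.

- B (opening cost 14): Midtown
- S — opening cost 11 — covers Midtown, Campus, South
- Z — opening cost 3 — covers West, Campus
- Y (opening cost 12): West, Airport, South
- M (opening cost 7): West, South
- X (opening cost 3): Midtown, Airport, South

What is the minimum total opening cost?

6

Choose Z and X: together they cover West, Midtown, Campus, Airport, South — every zone.
Total opening cost: 3 + 3 = 6.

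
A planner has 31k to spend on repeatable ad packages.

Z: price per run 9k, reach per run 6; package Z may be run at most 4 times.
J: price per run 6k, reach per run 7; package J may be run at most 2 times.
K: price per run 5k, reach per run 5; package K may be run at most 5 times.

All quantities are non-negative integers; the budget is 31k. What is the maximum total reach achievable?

1×Z, 2×J, and 2×K: price 31 ≤ 31, reach 1·6 + 2·7 + 2·5 = 30.
1×J and 5×K: price 31 ≤ 31, reach 1·7 + 5·5 = 32.
Best is 32.

32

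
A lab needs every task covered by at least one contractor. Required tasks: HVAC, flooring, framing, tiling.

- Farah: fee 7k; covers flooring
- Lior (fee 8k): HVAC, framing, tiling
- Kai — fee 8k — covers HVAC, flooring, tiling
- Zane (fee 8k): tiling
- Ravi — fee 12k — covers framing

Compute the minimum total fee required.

15

Choose Farah and Lior: together they cover HVAC, flooring, framing, tiling — every task.
Total fee: 7 + 8 = 15.
No cover costs less than 15.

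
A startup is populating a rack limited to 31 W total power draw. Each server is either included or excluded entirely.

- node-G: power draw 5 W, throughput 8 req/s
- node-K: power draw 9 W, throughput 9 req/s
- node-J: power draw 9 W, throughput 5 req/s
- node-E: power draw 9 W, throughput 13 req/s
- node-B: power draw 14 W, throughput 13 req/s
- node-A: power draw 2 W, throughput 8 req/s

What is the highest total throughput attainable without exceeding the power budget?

Treat it as a binary knapsack problem.
Take node-G, node-E, node-B, and node-A: power draw 5 + 9 + 14 + 2 = 30 ≤ 31, throughput 8 + 13 + 13 + 8 = 42.
No other feasible combination does better.

42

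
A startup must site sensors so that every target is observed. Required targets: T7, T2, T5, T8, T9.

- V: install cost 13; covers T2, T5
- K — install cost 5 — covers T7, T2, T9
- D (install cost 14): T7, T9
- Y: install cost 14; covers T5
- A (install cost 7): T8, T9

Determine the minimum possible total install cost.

Choose V, K, and A: together they cover T7, T2, T5, T8, T9 — every target.
Total install cost: 13 + 5 + 7 = 25.

25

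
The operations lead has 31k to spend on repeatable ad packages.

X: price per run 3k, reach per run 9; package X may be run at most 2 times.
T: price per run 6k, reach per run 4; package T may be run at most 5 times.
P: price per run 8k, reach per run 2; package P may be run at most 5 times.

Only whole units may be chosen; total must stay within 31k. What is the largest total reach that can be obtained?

2×X and 3×T: price 24 ≤ 31, reach 2·9 + 3·4 = 30.
2×X and 4×T: price 30 ≤ 31, reach 2·9 + 4·4 = 34.
Best is 34.

34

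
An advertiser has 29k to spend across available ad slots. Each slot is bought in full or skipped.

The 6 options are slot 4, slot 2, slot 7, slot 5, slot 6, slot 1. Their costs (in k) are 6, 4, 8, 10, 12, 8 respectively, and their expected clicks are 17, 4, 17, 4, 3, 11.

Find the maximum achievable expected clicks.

Treat it as a binary knapsack problem.
Allowing fractional choices, the relaxed optimum would be about 50.2, but ad slots are indivisible.
slot 4 + slot 7 + slot 1: cost 6 + 8 + 8 = 22 ≤ 29, expected clicks 17 + 17 + 11 = 45.
slot 4 + slot 2 + slot 7 + slot 5: cost 6 + 4 + 8 + 10 = 28 ≤ 29, expected clicks 17 + 4 + 17 + 4 = 42.
slot 4 + slot 2 + slot 7 + slot 1: cost 6 + 4 + 8 + 8 = 26 ≤ 29, expected clicks 17 + 4 + 17 + 11 = 49.
Best is slot 4, slot 2, slot 7, and slot 1 with total expected clicks 49.

49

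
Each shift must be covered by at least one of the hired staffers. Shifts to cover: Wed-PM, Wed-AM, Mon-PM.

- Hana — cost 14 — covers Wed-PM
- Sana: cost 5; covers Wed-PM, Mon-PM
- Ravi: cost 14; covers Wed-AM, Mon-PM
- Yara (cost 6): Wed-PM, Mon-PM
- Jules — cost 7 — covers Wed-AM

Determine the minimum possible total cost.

12

This is an integer covering problem.
Choose Sana and Jules: together they cover Wed-PM, Wed-AM, Mon-PM — every shift.
Total cost: 5 + 7 = 12.
No cover costs less than 12.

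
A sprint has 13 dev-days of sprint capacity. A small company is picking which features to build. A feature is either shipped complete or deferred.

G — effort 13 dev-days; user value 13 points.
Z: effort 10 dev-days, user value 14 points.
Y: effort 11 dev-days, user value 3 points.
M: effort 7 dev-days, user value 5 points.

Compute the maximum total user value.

Allowing fractional choices, the relaxed optimum would be about 17.0, but features are indivisible.
Z: effort 10 ≤ 13, user value 14.
G: effort 13 ≤ 13, user value 13.
Best is Z with total user value 14.

14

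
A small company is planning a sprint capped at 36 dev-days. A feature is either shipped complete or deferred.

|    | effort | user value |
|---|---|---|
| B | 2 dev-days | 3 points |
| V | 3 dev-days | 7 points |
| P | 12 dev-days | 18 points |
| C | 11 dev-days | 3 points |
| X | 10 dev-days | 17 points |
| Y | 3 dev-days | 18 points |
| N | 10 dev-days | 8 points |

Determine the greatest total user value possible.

63

Allowing fractional choices, the relaxed optimum would be about 67.8, but features are indivisible.
P + X + Y + N: effort 12 + 10 + 3 + 10 = 35 ≤ 36, user value 18 + 17 + 18 + 8 = 61.
B + V + P + X + Y: effort 2 + 3 + 12 + 10 + 3 = 30 ≤ 36, user value 3 + 7 + 18 + 17 + 18 = 63.
V + P + X + Y: effort 3 + 12 + 10 + 3 = 28 ≤ 36, user value 7 + 18 + 17 + 18 = 60.
Best is B, V, P, X, and Y with total user value 63.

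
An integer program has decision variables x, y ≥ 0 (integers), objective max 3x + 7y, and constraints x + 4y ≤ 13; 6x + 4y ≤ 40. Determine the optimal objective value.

Relaxing integrality, the LP optimum is 29.50 at (x,y) = (5.4, 1.9), which is not an integer point.
(x,y)=(5,2): 1·5+4·2=13≤13, 6·5+4·2=38≤40, objective 29.
(x,y)=(4,2): 1·4+4·2=12≤13, 6·4+4·2=32≤40, objective 26.
The best lattice point is (5,2), giving 29.

29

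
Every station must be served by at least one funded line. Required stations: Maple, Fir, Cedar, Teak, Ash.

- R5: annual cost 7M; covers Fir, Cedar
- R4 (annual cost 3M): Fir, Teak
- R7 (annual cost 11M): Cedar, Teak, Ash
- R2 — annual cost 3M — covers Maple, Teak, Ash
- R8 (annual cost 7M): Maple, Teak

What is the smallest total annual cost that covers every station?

10

The greedy cost-per-new-station heuristic would pick R2, R4, and R5 for 13, but a cheaper cover exists.
Choose R5 and R2: together they cover Maple, Fir, Cedar, Teak, Ash — every station.
Total annual cost: 7 + 3 = 10.
No cover costs less than 10.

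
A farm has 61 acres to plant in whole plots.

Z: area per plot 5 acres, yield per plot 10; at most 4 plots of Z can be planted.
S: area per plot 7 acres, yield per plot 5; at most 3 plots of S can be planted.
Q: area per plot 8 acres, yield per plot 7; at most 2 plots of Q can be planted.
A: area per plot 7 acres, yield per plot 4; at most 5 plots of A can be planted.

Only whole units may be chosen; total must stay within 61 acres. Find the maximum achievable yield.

This is a bounded integer knapsack.
Z has the best ratio (10/5); taking only Z gives at most 4×10 = 40 (stopped by the supply cap of 4).
Mixing does better — 4×Z, 3×S, and 2×Q: area 57 ≤ 61, yield 4·10 + 3·5 + 2·7 = 69.

69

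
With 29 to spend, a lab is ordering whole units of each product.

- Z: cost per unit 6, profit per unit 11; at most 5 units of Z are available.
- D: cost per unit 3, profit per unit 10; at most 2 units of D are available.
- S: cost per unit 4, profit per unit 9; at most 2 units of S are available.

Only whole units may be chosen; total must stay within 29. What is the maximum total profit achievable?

62

This is a bounded integer knapsack.
D has the best ratio (10/3); taking only D gives at most 2×10 = 20 (stopped by the supply cap of 2).
Mixing does better — 3×Z, 2×D, and 1×S: cost 28 ≤ 29, profit 3·11 + 2·10 + 1·9 = 62.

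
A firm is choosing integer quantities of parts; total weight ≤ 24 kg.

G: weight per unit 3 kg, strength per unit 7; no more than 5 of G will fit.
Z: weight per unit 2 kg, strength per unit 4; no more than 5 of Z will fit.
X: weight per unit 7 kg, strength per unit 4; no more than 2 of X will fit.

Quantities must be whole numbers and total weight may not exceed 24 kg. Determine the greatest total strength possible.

Take 5×G and 4×Z: weight 23 ≤ 24, strength 5·7 + 4·4 = 51.
G has the best ratio (7/3) and is taken to its limit of 5; remaining capacity is filled optimally with the others.

51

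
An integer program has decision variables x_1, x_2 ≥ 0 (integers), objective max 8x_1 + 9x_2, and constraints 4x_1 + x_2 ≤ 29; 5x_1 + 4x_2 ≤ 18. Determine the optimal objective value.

Relaxing integrality, the LP optimum is 40.50 at (x_1,x_2) = (0, 4.5), which is not an integer point.
(x_1,x_2)=(0,4): 4·0+1·4=4≤29, 5·0+4·4=16≤18, objective 36.
(x_1,x_2)=(1,3): 4·1+1·3=7≤29, 5·1+4·3=17≤18, objective 35.
(x_1,x_2)=(0,3): 4·0+1·3=3≤29, 5·0+4·3=12≤18, objective 27.
The best lattice point is (0,4), giving 36.

36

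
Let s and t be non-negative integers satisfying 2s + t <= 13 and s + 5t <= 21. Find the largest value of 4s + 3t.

29

Relaxing integrality, the LP optimum is 29.22 at (s,t) = (4.89, 3.22), which is not an integer point.
(s,t)=(5,3): 2·5+1·3=13≤13, 1·5+5·3=20≤21, objective 29.
(s,t)=(5,2): 2·5+1·2=12≤13, 1·5+5·2=15≤21, objective 26.
(s,t)=(4,3): 2·4+1·3=11≤13, 1·4+5·3=19≤21, objective 25.
The best lattice point is (5,3), giving 29.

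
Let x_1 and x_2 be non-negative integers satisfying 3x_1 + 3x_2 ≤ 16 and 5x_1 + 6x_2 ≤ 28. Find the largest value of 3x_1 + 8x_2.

The continuous relaxation peaks at (0, 4.67) with value 37.33; rounding to a feasible lattice point costs some objective.
(x_1,x_2)=(0,4) is feasible, giving 32.
(x_1,x_2)=(1,3) is feasible, giving 27.
(x_1,x_2)=(0,3) is feasible, giving 24.
The best lattice point is (0,4), giving 32.

32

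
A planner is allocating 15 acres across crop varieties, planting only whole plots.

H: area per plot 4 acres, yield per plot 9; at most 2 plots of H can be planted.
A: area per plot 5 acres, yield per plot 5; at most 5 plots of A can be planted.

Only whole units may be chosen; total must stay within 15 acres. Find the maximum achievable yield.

23

Take 2×H and 1×A: area 13 ≤ 15, yield 2·9 + 1·5 = 23.
H has the best ratio (9/4) and is taken to its limit of 2; remaining capacity is filled optimally with the others.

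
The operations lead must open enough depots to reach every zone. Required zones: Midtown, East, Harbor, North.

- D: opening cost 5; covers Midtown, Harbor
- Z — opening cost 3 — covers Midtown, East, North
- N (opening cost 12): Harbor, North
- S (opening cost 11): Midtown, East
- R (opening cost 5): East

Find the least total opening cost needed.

8

Choose D and Z: together they cover Midtown, East, Harbor, North — every zone.
Total opening cost: 5 + 3 = 8.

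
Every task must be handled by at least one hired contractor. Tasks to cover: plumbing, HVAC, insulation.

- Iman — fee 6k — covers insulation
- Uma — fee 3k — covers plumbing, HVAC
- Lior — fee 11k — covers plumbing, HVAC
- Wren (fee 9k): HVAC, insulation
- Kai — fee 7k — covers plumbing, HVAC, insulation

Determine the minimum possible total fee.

7

The greedy cost-per-new-task heuristic would pick Uma and Iman for 9, but a cheaper cover exists.
Kai alone covers plumbing, HVAC, insulation — every task.
Total fee: 7.
No cover costs less than 7.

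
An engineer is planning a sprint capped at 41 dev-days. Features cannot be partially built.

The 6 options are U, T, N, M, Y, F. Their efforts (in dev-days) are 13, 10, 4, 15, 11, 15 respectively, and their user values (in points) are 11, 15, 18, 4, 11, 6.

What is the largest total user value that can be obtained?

U + T + N + Y: effort 13 + 10 + 4 + 11 = 38 ≤ 41, user value 11 + 15 + 18 + 11 = 55.
T + N + Y + F: effort 10 + 4 + 11 + 15 = 40 ≤ 41, user value 15 + 18 + 11 + 6 = 50.
Best is U, T, N, and Y with total user value 55.

55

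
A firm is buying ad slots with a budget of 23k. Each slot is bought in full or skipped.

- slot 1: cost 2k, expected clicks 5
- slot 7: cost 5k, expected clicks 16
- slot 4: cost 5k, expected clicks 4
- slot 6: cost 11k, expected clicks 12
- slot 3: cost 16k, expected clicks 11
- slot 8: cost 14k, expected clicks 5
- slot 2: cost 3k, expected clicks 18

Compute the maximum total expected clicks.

51

Treat it as a binary knapsack problem.
Allowing fractional choices, the relaxed optimum would be about 52.6, but ad slots are indivisible.
slot 1 + slot 7 + slot 6 + slot 2: cost 2 + 5 + 11 + 3 = 21 ≤ 23, expected clicks 5 + 16 + 12 + 18 = 51.
slot 7 + slot 6 + slot 2: cost 5 + 11 + 3 = 19 ≤ 23, expected clicks 16 + 12 + 18 = 46.
Best is slot 1, slot 7, slot 6, and slot 2 with total expected clicks 51.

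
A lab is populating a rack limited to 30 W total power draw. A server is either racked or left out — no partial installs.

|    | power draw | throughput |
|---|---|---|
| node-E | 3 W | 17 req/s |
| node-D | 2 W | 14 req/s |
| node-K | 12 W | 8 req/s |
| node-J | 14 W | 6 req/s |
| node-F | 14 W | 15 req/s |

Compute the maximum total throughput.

46

Allowing fractional choices, the relaxed optimum would be about 53.3, but servers are indivisible.
node-E + node-D + node-K: power draw 3 + 2 + 12 = 17 ≤ 30, throughput 17 + 14 + 8 = 39.
node-E + node-K + node-F: power draw 3 + 12 + 14 = 29 ≤ 30, throughput 17 + 8 + 15 = 40.
node-E + node-D + node-F: power draw 3 + 2 + 14 = 19 ≤ 30, throughput 17 + 14 + 15 = 46.
Best is node-E, node-D, and node-F with total throughput 46.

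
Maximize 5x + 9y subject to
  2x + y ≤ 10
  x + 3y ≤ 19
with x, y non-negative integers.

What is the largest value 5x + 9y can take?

Relaxing integrality, the LP optimum is 61.40 at (x,y) = (2.2, 5.6), which is not an integer point.
(x,y)=(1,6): 2·1+1·6=8≤10, 1·1+3·6=19≤19, objective 59.
(x,y)=(2,5): 2·2+1·5=9≤10, 1·2+3·5=17≤19, objective 55.
(x,y)=(0,6): 2·0+1·6=6≤10, 1·0+3·6=18≤19, objective 54.
The best lattice point is (1,6), giving 59.

59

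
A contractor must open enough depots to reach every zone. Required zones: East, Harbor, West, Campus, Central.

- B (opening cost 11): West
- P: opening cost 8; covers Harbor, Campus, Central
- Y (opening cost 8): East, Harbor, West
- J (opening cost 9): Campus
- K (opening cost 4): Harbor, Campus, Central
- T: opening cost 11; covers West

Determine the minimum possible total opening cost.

12

Choose Y and K: together they cover East, Harbor, West, Campus, Central — every zone.
Total opening cost: 8 + 4 = 12.
No cover costs less than 12.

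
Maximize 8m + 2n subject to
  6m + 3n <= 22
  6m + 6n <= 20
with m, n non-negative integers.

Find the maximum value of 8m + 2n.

24

The continuous relaxation peaks at (3.33, 0) with value 26.67; rounding to a feasible lattice point costs some objective.
(m,n)=(3,0): 6·3+3·0=18≤22, 6·3+6·0=18≤20, objective 24.
(m,n)=(2,1): 6·2+3·1=15≤22, 6·2+6·1=18≤20, objective 18.
(m,n)=(2,0): 6·2+3·0=12≤22, 6·2+6·0=12≤20, objective 16.
No feasible integer point exceeds 24.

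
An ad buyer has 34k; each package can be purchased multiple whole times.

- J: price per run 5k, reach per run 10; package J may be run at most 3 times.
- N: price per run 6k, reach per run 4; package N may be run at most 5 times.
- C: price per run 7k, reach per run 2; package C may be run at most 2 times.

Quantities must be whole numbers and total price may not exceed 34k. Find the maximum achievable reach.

3×J and 3×N: price 33 ≤ 34, reach 3·10 + 3·4 = 42.
3×J, 2×N, and 1×C: price 34 ≤ 34, reach 3·10 + 2·4 + 1·2 = 40.
Best is 42.

42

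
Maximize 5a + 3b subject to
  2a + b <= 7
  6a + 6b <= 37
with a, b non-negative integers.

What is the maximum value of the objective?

Relaxing integrality, the LP optimum is 20.17 at (a,b) = (0.833, 5.33), which is not an integer point.
(a,b)=(1,5): 2·1+1·5=7≤7, 6·1+6·5=36≤37, objective 20.
(a,b)=(0,6): 2·0+1·6=6≤7, 6·0+6·6=36≤37, objective 18.
(a,b)=(1,4): 2·1+1·4=6≤7, 6·1+6·4=30≤37, objective 17.
Maximum is 20 at (a,b)=(1,5).

20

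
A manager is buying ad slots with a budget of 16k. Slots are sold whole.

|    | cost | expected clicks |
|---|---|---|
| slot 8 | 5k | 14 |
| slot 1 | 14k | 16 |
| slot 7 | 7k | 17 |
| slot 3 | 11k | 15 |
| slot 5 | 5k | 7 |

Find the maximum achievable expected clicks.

This is an integer program with binary decision variables.
slot 8 + slot 3: cost 5 + 11 = 16 ≤ 16, expected clicks 14 + 15 = 29.
slot 7 + slot 5: cost 7 + 5 = 12 ≤ 16, expected clicks 17 + 7 = 24.
slot 8 + slot 7: cost 5 + 7 = 12 ≤ 16, expected clicks 14 + 17 = 31.
Best is slot 8 and slot 7 with total expected clicks 31.

31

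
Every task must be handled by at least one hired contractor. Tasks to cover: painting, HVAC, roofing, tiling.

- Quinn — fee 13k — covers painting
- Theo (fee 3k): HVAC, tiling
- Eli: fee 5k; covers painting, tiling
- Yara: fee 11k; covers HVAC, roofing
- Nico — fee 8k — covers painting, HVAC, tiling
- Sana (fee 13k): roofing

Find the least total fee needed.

The greedy cost-per-new-task heuristic would pick Theo, Eli, and Yara for 19, but a cheaper cover exists.
Choose Eli and Yara: together they cover painting, HVAC, roofing, tiling — every task.
Total fee: 5 + 11 = 16.
No cover costs less than 16.

16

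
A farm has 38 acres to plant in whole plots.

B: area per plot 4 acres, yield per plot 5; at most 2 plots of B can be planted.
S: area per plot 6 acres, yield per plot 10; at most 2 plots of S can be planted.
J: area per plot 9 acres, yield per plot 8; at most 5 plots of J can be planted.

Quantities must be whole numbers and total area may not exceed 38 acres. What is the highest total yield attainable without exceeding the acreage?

This is a bounded integer knapsack.
S has the best ratio (10/6); taking only S gives at most 2×10 = 20 (stopped by the supply cap of 2).
Mixing does better — 2×B, 2×S, and 2×J: area 38 ≤ 38, yield 2·5 + 2·10 + 2·8 = 46.

46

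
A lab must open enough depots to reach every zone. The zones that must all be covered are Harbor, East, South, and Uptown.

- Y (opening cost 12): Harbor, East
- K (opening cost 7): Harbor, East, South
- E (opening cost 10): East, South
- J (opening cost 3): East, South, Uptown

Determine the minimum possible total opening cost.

Choose K and J: together they cover Harbor, East, South, Uptown — every zone.
Total opening cost: 7 + 3 = 10.
No cover costs less than 10.

10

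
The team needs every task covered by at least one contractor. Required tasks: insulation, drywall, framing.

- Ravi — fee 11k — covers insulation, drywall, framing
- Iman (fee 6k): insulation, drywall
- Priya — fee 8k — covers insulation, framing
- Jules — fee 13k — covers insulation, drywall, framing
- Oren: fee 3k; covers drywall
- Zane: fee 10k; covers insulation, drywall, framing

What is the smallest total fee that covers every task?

The greedy cost-per-new-task heuristic would pick Iman and Priya for 14, but a cheaper cover exists.
Zane alone covers insulation, drywall, framing — every task.
Total fee: 10.
No cover costs less than 10.

10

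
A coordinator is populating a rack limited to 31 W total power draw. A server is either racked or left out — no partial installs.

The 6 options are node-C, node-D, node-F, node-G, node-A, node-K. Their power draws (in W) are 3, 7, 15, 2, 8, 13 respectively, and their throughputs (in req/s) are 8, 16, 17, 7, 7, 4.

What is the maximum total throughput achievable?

48

Allowing fractional choices, the relaxed optimum would be about 51.5, but servers are indivisible.
node-C + node-D + node-F: power draw 3 + 7 + 15 = 25 ≤ 31, throughput 8 + 16 + 17 = 41.
node-C + node-D + node-F + node-G: power draw 3 + 7 + 15 + 2 = 27 ≤ 31, throughput 8 + 16 + 17 + 7 = 48.
Best is node-C, node-D, node-F, and node-G with total throughput 48.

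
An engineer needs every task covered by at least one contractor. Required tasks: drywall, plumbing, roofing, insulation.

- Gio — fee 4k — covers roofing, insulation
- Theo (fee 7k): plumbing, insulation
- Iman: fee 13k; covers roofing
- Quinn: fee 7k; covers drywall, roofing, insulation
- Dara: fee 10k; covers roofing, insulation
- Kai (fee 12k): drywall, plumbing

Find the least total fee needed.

The greedy cost-per-new-task heuristic would pick Gio and Kai for 16, but a cheaper cover exists.
Choose Theo and Quinn: together they cover drywall, plumbing, roofing, insulation — every task.
Total fee: 7 + 7 = 14.
No cover costs less than 14.

14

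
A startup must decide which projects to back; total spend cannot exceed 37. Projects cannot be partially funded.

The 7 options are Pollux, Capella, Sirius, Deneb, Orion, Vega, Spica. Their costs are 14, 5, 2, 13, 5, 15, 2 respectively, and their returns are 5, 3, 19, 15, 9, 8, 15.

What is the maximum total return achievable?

Allowing fractional choices, the relaxed optimum would be about 66.3, but projects are indivisible.
Sirius + Deneb + Orion + Vega + Spica: cost 2 + 13 + 5 + 15 + 2 = 37 ≤ 37, return 19 + 15 + 9 + 8 + 15 = 66.
Pollux + Sirius + Deneb + Orion + Spica: cost 14 + 2 + 13 + 5 + 2 = 36 ≤ 37, return 5 + 19 + 15 + 9 + 15 = 63.
Best is Sirius, Deneb, Orion, Vega, and Spica with total return 66.

66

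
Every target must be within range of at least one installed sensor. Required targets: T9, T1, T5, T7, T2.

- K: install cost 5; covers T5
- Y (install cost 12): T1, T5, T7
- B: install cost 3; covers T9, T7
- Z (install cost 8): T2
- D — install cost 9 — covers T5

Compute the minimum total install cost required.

23

This is an integer covering problem.
The greedy cost-per-new-target heuristic would pick B, K, Z, and Y for 28, but a cheaper cover exists.
Choose Y, B, and Z: together they cover T9, T1, T5, T7, T2 — every target.
Total install cost: 12 + 3 + 8 = 23.
No cover costs less than 23.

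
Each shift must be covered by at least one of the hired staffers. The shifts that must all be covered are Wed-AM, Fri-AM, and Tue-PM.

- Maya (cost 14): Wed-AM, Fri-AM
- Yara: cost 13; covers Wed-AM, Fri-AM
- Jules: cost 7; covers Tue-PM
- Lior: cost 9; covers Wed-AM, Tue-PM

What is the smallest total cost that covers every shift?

20

The greedy cost-per-new-shift heuristic would pick Lior and Yara for 22, but a cheaper cover exists.
Choose Yara and Jules: together they cover Wed-AM, Fri-AM, Tue-PM — every shift.
Total cost: 13 + 7 = 20.
No cover costs less than 20.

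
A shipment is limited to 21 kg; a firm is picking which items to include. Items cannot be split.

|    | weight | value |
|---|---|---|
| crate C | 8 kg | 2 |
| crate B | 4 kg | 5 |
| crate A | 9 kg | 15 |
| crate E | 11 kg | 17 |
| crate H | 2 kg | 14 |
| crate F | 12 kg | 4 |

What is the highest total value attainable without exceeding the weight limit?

crate B + crate A + crate H: weight 4 + 9 + 2 = 15 ≤ 21, value 5 + 15 + 14 = 34.
crate C + crate E + crate H: weight 8 + 11 + 2 = 21 ≤ 21, value 2 + 17 + 14 = 33.
crate B + crate E + crate H: weight 4 + 11 + 2 = 17 ≤ 21, value 5 + 17 + 14 = 36.
Best is crate B, crate E, and crate H with total value 36.

36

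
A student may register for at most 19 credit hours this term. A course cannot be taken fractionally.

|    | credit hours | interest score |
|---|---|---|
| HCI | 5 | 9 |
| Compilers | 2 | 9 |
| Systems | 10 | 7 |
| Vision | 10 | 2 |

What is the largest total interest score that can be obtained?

Treat it as a binary knapsack problem.
Take HCI, Compilers, and Systems: credit hours 5 + 2 + 10 = 17 ≤ 19, interest score 9 + 9 + 7 = 25.
No other feasible combination does better.

25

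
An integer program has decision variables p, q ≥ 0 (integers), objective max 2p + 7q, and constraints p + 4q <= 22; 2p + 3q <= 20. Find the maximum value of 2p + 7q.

The continuous relaxation peaks at (2.8, 4.8) with value 39.20; rounding to a feasible lattice point costs some objective.
(p,q)=(2,5): 1·2+4·5=22≤22, 2·2+3·5=19≤20, objective 39.
(p,q)=(1,5): 1·1+4·5=21≤22, 2·1+3·5=17≤20, objective 37.
Maximum is 39 at (p,q)=(2,5).

39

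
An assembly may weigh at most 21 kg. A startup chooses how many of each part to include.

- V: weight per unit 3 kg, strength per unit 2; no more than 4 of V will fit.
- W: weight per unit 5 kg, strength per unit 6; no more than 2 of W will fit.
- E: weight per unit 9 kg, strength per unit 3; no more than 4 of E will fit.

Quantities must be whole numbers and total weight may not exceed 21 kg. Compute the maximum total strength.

This is a bounded integer knapsack.
Take 3×V and 2×W: weight 19 ≤ 21, strength 3·2 + 2·6 = 18.
W has the best ratio (6/5) and is taken to its limit of 2; remaining capacity is filled optimally with the others.

18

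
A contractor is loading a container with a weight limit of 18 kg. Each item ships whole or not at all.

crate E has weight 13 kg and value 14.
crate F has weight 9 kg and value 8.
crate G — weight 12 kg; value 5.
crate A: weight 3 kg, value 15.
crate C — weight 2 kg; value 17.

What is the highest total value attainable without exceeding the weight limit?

crate G + crate A + crate C: weight 12 + 3 + 2 = 17 ≤ 18, value 5 + 15 + 17 = 37.
crate E + crate A + crate C: weight 13 + 3 + 2 = 18 ≤ 18, value 14 + 15 + 17 = 46.
crate F + crate A + crate C: weight 9 + 3 + 2 = 14 ≤ 18, value 8 + 15 + 17 = 40.
Best is crate E, crate A, and crate C with total value 46.

46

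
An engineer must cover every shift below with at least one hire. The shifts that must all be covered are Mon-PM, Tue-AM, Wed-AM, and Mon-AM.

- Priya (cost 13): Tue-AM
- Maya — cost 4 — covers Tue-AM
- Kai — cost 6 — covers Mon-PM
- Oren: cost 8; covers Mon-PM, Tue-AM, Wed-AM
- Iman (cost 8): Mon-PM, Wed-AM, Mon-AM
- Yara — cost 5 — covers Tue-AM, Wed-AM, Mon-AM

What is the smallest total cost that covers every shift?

This is a weighted set-cover instance.
Choose Kai and Yara: together they cover Mon-PM, Tue-AM, Wed-AM, Mon-AM — every shift.
Total cost: 6 + 5 = 11.
No cover costs less than 11.

11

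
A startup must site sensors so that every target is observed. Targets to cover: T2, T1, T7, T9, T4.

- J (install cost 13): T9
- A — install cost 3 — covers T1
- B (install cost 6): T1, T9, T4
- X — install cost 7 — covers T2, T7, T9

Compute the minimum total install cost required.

13

Choose B and X: together they cover T2, T1, T7, T9, T4 — every target.
Total install cost: 6 + 7 = 13.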